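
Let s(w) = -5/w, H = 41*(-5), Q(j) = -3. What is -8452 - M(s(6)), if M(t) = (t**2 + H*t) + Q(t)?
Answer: -310339/36 ≈ -8620.5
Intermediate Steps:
H = -205
M(t) = -3 + t**2 - 205*t (M(t) = (t**2 - 205*t) - 3 = -3 + t**2 - 205*t)
-8452 - M(s(6)) = -8452 - (-3 + (-5/6)**2 - (-1025)/6) = -8452 - (-3 + (-5*1/6)**2 - (-1025)/6) = -8452 - (-3 + (-5/6)**2 - 205*(-5/6)) = -8452 - (-3 + 25/36 + 1025/6) = -8452 - 1*6067/36 = -8452 - 6067/36 = -310339/36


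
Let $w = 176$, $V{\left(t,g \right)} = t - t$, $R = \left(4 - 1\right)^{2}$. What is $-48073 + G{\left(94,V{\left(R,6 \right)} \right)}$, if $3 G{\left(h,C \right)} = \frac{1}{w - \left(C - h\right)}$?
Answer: $- \frac{38939129}{810} \approx -48073.0$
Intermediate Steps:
$R = 9$ ($R = 3^{2} = 9$)
$V{\left(t,g \right)} = 0$
$G{\left(h,C \right)} = \frac{1}{3 \left(176 + h - C\right)}$ ($G{\left(h,C \right)} = \frac{1}{3 \left(176 - \left(C - h\right)\right)} = \frac{1}{3 \left(176 + h - C\right)}$)
$-48073 + G{\left(94,V{\left(R,6 \right)} \right)} = -48073 + \frac{1}{3 \left(176 + 94 - 0\right)} = -48073 + \frac{1}{3 \left(176 + 94 + 0\right)} = -48073 + \frac{1}{3 \cdot 270} = -48073 + \frac{1}{3} \cdot \frac{1}{270} = -48073 + \frac{1}{810} = - \frac{38939129}{810}$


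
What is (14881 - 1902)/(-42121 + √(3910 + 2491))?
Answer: -546688459/1774172240 - 12979*√6401/1774172240 ≈ -0.30872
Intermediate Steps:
(14881 - 1902)/(-42121 + √(3910 + 2491)) = 12979/(-42121 + √6401)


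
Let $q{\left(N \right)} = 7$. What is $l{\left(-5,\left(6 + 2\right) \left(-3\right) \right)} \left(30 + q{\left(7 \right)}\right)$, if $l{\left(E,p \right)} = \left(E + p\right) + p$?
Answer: $-1961$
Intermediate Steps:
$l{\left(E,p \right)} = E + 2 p$
$l{\left(-5,\left(6 + 2\right) \left(-3\right) \right)} \left(30 + q{\left(7 \right)}\right) = \left(-5 + 2 \left(6 + 2\right) \left(-3\right)\right) \left(30 + 7\right) = \left(-5 + 2 \cdot 8 \left(-3\right)\right) 37 = \left(-5 + 2 \left(-24\right)\right) 37 = \left(-5 - 48\right) 37 = \left(-53\right) 37 = -1961$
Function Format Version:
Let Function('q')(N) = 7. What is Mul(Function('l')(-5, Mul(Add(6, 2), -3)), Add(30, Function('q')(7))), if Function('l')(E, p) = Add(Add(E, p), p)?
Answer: -1961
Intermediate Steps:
Function('l')(E, p) = Add(E, Mul(2, p))
Mul(Function('l')(-5, Mul(Add(6, 2), -3)), Add(30, Function('q')(7))) = Mul(Add(-5, Mul(2, Mul(Add(6, 2), -3))), Add(30, 7)) = Mul(Add(-5, Mul(2, Mul(8, -3))), 37) = Mul(Add(-5, Mul(2, -24)), 37) = Mul(Add(-5, -48), 37) = Mul(-53, 37) = -1961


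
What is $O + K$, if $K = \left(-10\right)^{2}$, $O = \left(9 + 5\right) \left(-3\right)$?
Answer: $58$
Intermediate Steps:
$O = -42$ ($O = 14 \left(-3\right) = -42$)
$K = 100$
$O + K = -42 + 100 = 58$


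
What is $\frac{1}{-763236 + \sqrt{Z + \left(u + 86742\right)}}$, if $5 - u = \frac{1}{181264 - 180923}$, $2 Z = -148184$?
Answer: $- \frac{130131738}{99321225026491} - \frac{\sqrt{1471535714}}{198642450052982} \approx -1.3104 \cdot 10^{-6}$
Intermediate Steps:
$Z = -74092$ ($Z = \frac{1}{2} \left(-148184\right) = -74092$)
$u = \frac{1704}{341}$ ($u = 5 - \frac{1}{181264 - 180923} = 5 - \frac{1}{341} = \frac{1704}{341} \approx 4.9971$)
$\frac{1}{-763236 + \sqrt{Z + \left(u + 86742\right)}} = \frac{1}{-763236 + \sqrt{-74092 + \left(\frac{1704}{341} + 86742\right)}} = \frac{1}{-763236 + \sqrt{-74092 + \frac{29580726}{341}}} = \frac{1}{-763236 + \sqrt{\frac{4315354}{341}}} = \frac{1}{-763236 + \frac{\sqrt{1471535714}}{341}}$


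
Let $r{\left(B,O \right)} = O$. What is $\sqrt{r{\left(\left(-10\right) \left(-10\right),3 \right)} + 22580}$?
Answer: $\sqrt{22583} \approx 150.28$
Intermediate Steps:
$\sqrt{r{\left(\left(-10\right) \left(-10\right),3 \right)} + 22580} = \sqrt{3 + 22580} = \sqrt{22583}$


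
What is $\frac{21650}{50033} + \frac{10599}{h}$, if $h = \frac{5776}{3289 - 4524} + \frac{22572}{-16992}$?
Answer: $- \frac{16265607990610}{9218230019} \approx -1764.5$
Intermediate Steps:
$h = - \frac{184243}{30680}$ ($h = \frac{5776}{3289 - 4524} + 22572 \left(- \frac{1}{16992}\right) = \frac{5776}{-1235} - \frac{627}{472} = 5776 \left(- \frac{1}{1235}\right) - \frac{627}{472} = - \frac{304}{65} - \frac{627}{472} = - \frac{184243}{30680} \approx -6.0053$)
$\frac{21650}{50033} + \frac{10599}{h} = \frac{21650}{50033} + \frac{10599}{- \frac{184243}{30680}} = 21650 \cdot \frac{1}{50033} + 10599 \left(- \frac{30680}{184243}\right) = \frac{21650}{50033} - \frac{325177320}{184243} = - \frac{16265607990610}{9218230019}$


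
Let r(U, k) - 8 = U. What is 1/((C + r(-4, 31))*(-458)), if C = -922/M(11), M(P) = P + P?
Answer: 11/190986 ≈ 5.7596e-5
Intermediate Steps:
M(P) = 2*P
C = -461/11 (C = -922/(2*11) = -922/22 = -922*1/22 = -461/11 ≈ -41.909)
r(U, k) = 8 + U
1/((C + r(-4, 31))*(-458)) = 1/((-461/11 + (8 - 4))*(-458)) = 1/((-461/11 + 4)*(-458)) = 1/(-417/11*(-458)) = 1/(190986/11) = 11/190986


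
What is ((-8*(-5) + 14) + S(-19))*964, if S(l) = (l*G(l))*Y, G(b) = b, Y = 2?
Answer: 748064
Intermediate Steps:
S(l) = 2*l**2 (S(l) = (l*l)*2 = l**2*2 = 2*l**2)
((-8*(-5) + 14) + S(-19))*964 = ((-8*(-5) + 14) + 2*(-19)**2)*964 = ((40 + 14) + 2*361)*964 = (54 + 722)*964 = 776*964 = 748064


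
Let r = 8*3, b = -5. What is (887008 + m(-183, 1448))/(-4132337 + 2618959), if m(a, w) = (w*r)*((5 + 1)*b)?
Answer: 77776/756689 ≈ 0.10278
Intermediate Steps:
r = 24
m(a, w) = -720*w (m(a, w) = (w*24)*((5 + 1)*(-5)) = (24*w)*(6*(-5)) = (24*w)*(-30) = -720*w)
(887008 + m(-183, 1448))/(-4132337 + 2618959) = (887008 - 720*1448)/(-4132337 + 2618959) = (887008 - 1042560)/(-1513378) = -155552*(-1/1513378) = 77776/756689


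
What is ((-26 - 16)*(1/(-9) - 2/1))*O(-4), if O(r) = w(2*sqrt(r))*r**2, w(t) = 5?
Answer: 21280/3 ≈ 7093.3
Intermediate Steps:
O(r) = 5*r**2
((-26 - 16)*(1/(-9) - 2/1))*O(-4) = ((-26 - 16)*(1/(-9) - 2/1))*(5*(-4)**2) = (-42*(1*(-1/9) - 2*1))*(5*16) = -42*(-1/9 - 2)*80 = -42*(-19/9)*80 = (266/3)*80 = 21280/3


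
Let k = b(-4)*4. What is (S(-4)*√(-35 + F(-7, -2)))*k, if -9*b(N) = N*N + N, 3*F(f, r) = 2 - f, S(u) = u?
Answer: 256*I*√2/3 ≈ 120.68*I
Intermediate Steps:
F(f, r) = ⅔ - f/3 (F(f, r) = (2 - f)/3 = ⅔ - f/3)
b(N) = -N/9 - N²/9 (b(N) = -(N*N + N)/9 = -(N² + N)/9 = -(N + N²)/9 = -N/9 - N²/9)
k = -16/3 (k = -⅑*(-4)*(1 - 4)*4 = -⅑*(-4)*(-3)*4 = -4/3*4 = -16/3 ≈ -5.3333)
(S(-4)*√(-35 + F(-7, -2)))*k = -4*√(-35 + (⅔ - ⅓*(-7)))*(-16/3) = -4*√(-35 + (⅔ + 7/3))*(-16/3) = -4*√(-35 + 3)*(-16/3) = -16*I*√2*(-16/3) = 256*I*√2/3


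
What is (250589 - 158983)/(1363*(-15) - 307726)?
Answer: -91606/328171 ≈ -0.27914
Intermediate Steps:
(250589 - 158983)/(1363*(-15) - 307726) = 91606/(-20445 - 307726) = 91606/(-328171) = 91606*(-1/328171) = -91606/328171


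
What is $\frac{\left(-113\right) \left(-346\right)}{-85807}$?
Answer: $- \frac{39098}{85807} \approx -0.45565$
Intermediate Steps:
$\frac{\left(-113\right) \left(-346\right)}{-85807} = 39098 \left(- \frac{1}{85807}\right) = - \frac{39098}{85807}$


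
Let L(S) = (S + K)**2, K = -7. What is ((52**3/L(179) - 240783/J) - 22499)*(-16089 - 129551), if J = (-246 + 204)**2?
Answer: 895846860581530/271803 ≈ 3.2959e+9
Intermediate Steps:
L(S) = (-7 + S)**2 (L(S) = (S - 7)**2 = (-7 + S)**2)
J = 1764 (J = (-42)**2 = 1764)
((52**3/L(179) - 240783/J) - 22499)*(-16089 - 129551) = ((52**3/((-7 + 179)**2) - 240783/1764) - 22499)*(-16089 - 129551) = ((140608/(172**2) - 240783*1/1764) - 22499)*(-145640) = ((140608/29584 - 80261/588) - 22499)*(-145640) = ((140608*(1/29584) - 80261/588) - 22499)*(-145640) = ((8788/1849 - 80261/588) - 22499)*(-145640) = (-143235245/1087212 - 22499)*(-145640) = -24604418033/1087212*(-145640) = 895846860581530/271803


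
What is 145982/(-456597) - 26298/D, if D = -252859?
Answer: -24905274632/115454660823 ≈ -0.21571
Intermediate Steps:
145982/(-456597) - 26298/D = 145982/(-456597) - 26298/(-252859) = 145982*(-1/456597) - 26298*(-1/252859) = -145982/456597 + 26298/252859 = -24905274632/115454660823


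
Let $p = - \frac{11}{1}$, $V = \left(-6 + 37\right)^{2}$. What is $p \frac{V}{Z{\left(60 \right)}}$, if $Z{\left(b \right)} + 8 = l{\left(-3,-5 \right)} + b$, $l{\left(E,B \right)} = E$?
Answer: $- \frac{10571}{49} \approx -215.73$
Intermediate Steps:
$Z{\left(b \right)} = -11 + b$ ($Z{\left(b \right)} = -8 + \left(-3 + b\right) = -11 + b$)
$V = 961$ ($V = 31^{2} = 961$)
$p = -11$ ($p = - 11 \cdot 1 = \left(-1\right) 11 = -11$)
$p \frac{V}{Z{\left(60 \right)}} = - 11 \frac{961}{-11 + 60} = - 11 \cdot \frac{961}{49} = - 11 \cdot 961 \cdot \frac{1}{49} = \left(-11\right) \frac{961}{49} = - \frac{10571}{49}$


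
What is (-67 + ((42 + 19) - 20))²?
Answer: 676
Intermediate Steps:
(-67 + ((42 + 19) - 20))² = (-67 + (61 - 20))² = (-67 + 41)² = (-26)² = 676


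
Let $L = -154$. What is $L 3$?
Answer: $-462$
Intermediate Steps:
$L 3 = \left(-154\right) 3 = -462$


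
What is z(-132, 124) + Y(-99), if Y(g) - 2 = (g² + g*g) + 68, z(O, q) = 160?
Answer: 19832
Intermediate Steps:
Y(g) = 70 + 2*g² (Y(g) = 2 + ((g² + g*g) + 68) = 2 + ((g² + g²) + 68) = 2 + (2*g² + 68) = 2 + (68 + 2*g²) = 70 + 2*g²)
z(-132, 124) + Y(-99) = 160 + (70 + 2*(-99)²) = 160 + (70 + 2*9801) = 160 + (70 + 19602) = 160 + 19672 = 19832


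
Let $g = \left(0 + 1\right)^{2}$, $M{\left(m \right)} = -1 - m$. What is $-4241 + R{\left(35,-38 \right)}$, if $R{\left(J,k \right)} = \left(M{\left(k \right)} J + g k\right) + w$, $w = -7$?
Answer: $-2991$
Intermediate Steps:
$g = 1$ ($g = 1^{2} = 1$)
$R{\left(J,k \right)} = -7 + k + J \left(-1 - k\right)$ ($R{\left(J,k \right)} = \left(\left(-1 - k\right) J + 1 k\right) - 7 = \left(J \left(-1 - k\right) + k\right) - 7 = \left(k + J \left(-1 - k\right)\right) - 7 = -7 + k + J \left(-1 - k\right)$)
$-4241 + R{\left(35,-38 \right)} = -4241 - \left(45 + 35 \left(1 - 38\right)\right) = -4241 - \left(45 - 1295\right) = -4241 - -1250 = -4241 + 1250 = -2991$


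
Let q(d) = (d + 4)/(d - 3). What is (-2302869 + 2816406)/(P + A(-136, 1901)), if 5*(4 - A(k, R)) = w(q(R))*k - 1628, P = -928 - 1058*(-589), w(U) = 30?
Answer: 855895/1038966 ≈ 0.82380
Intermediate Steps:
q(d) = (4 + d)/(-3 + d)
P = 622234 (P = -928 + 623162 = 622234)
A(k, R) = 1648/5 - 6*k (A(k, R) = 4 - (30*k - 1628)/5 = 4 - (-1628 + 30*k)/5 = 4 + (1628/5 - 6*k) = 1648/5 - 6*k)
(-2302869 + 2816406)/(P + A(-136, 1901)) = (-2302869 + 2816406)/(622234 + (1648/5 - 6*(-136))) = 513537/(622234 + (1648/5 + 816)) = 513537/(622234 + 5728/5) = 513537/(3116898/5) = 513537*(5/3116898) = 855895/1038966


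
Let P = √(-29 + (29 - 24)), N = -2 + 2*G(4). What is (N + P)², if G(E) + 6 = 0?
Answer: 172 - 56*I*√6 ≈ 172.0 - 137.17*I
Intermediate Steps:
G(E) = -6 (G(E) = -6 + 0 = -6)
N = -14 (N = -2 + 2*(-6) = -2 - 12 = -14)
P = 2*I*√6 (P = √(-29 + 5) = √(-24) = 2*I*√6 ≈ 4.899*I)
(N + P)² = (-14 + 2*I*√6)²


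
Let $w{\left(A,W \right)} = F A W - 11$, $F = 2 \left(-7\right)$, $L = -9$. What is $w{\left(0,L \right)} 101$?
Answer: $-1111$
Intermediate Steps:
$F = -14$
$w{\left(A,W \right)} = -11 - 14 A W$ ($w{\left(A,W \right)} = - 14 A W - 11 = -11 - 14 A W$)
$w{\left(0,L \right)} 101 = \left(-11 - 0 \left(-9\right)\right) 101 = \left(-11 + 0\right) 101 = \left(-11\right) 101 = -1111$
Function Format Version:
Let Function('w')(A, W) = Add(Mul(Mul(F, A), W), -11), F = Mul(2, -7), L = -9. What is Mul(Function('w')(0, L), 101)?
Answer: -1111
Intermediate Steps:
F = -14
Function('w')(A, W) = Add(-11, Mul(-14, A, W)) (Function('w')(A, W) = Add(Mul(Mul(-14, A), W), -11) = Add(Mul(-14, A, W), -11) = Add(-11, Mul(-14, A, W)))
Mul(Function('w')(0, L), 101) = Mul(Add(-11, Mul(-14, 0, -9)), 101) = Mul(Add(-11, 0), 101) = Mul(-11, 101) = -1111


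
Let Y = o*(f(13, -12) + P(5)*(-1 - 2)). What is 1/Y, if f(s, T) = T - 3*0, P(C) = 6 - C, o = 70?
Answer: -1/1050 ≈ -0.00095238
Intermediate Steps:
f(s, T) = T (f(s, T) = T + 0 = T)
Y = -1050 (Y = 70*(-12 + (6 - 1*5)*(-1 - 2)) = 70*(-12 + (6 - 5)*(-3)) = 70*(-12 + 1*(-3)) = 70*(-12 - 3) = 70*(-15) = -1050)
1/Y = 1/(-1050) = -1/1050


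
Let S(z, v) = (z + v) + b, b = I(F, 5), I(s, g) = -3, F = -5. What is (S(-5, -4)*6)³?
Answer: -373248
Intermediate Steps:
b = -3
S(z, v) = -3 + v + z (S(z, v) = (z + v) - 3 = (v + z) - 3 = -3 + v + z)
(S(-5, -4)*6)³ = ((-3 - 4 - 5)*6)³ = (-12*6)³ = (-72)³ = -373248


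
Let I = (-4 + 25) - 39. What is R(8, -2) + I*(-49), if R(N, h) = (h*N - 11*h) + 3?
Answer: 891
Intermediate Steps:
R(N, h) = 3 - 11*h + N*h (R(N, h) = (N*h - 11*h) + 3 = (-11*h + N*h) + 3 = 3 - 11*h + N*h)
I = -18 (I = 21 - 39 = -18)
R(8, -2) + I*(-49) = (3 - 11*(-2) + 8*(-2)) - 18*(-49) = (3 + 22 - 16) + 882 = 9 + 882 = 891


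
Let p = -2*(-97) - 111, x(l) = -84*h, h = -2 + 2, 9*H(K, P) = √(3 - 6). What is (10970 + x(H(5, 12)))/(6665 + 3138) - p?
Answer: -802679/9803 ≈ -81.881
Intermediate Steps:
H(K, P) = I*√3/9 (H(K, P) = √(3 - 6)/9 = √(-3)/9 = (I*√3)/9 = I*√3/9)
h = 0
x(l) = 0 (x(l) = -84*0 = 0)
p = 83 (p = 194 - 111 = 83)
(10970 + x(H(5, 12)))/(6665 + 3138) - p = (10970 + 0)/(6665 + 3138) - 1*83 = 10970/9803 - 83 = -802679/9803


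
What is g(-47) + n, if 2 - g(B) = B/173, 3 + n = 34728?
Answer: 6007818/173 ≈ 34727.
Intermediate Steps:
n = 34725 (n = -3 + 34728 = 34725)
g(B) = 2 - B/173
g(-47) + n = (2 - 1/173*(-47)) + 34725 = (2 + 47/173) + 34725 = 393/173 + 34725 = 6007818/173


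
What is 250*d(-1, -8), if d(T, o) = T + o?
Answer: -2250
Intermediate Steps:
250*d(-1, -8) = 250*(-1 - 8) = 250*(-9) = -2250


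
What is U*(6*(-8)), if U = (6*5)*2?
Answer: -2880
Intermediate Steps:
U = 60 (U = 30*2 = 60)
U*(6*(-8)) = 60*(6*(-8)) = 60*(-48) = -2880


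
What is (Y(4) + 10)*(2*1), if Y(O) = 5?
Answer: 30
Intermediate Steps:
(Y(4) + 10)*(2*1) = (5 + 10)*(2*1) = 15*2 = 30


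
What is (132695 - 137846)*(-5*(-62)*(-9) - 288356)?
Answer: 1499693046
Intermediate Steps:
(132695 - 137846)*(-5*(-62)*(-9) - 288356) = -5151*(310*(-9) - 288356) = -5151*(-2790 - 288356) = -5151*(-291146) = 1499693046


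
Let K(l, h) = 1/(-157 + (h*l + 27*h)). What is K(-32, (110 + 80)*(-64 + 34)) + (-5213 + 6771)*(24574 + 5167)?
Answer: 1313314795955/28343 ≈ 4.6336e+7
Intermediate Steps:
K(l, h) = 1/(-157 + 27*h + h*l) (K(l, h) = 1/(-157 + (27*h + h*l)) = 1/(-157 + 27*h + h*l))
K(-32, (110 + 80)*(-64 + 34)) + (-5213 + 6771)*(24574 + 5167) = 1/(-157 + 27*((110 + 80)*(-64 + 34)) + ((110 + 80)*(-64 + 34))*(-32)) + (-5213 + 6771)*(24574 + 5167) = 1/(-157 + 27*(190*(-30)) + (190*(-30))*(-32)) + 1558*29741 = 1/(-157 + 27*(-5700) - 5700*(-32)) + 46336478 = 1/(-157 - 153900 + 182400) + 46336478 = 1/28343 + 46336478 = 1313314795955/28343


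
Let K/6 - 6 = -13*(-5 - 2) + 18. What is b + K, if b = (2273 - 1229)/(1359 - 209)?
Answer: 397272/575 ≈ 690.91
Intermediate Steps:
K = 690 (K = 36 + 6*(-13*(-5 - 2) + 18) = 36 + 6*(-13*(-7) + 18) = 36 + 6*(91 + 18) = 36 + 6*109 = 36 + 654 = 690)
b = 522/575 (b = 1044/1150 = 1044*(1/1150) = 522/575 ≈ 0.90783)
b + K = 522/575 + 690 = 397272/575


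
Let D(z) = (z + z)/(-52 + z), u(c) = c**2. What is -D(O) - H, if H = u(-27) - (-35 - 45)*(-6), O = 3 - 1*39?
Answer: -2748/11 ≈ -249.82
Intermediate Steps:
O = -36 (O = 3 - 39 = -36)
D(z) = 2*z/(-52 + z) (D(z) = (2*z)/(-52 + z) = 2*z/(-52 + z))
H = 249 (H = (-27)**2 - (-35 - 45)*(-6) = 729 - (-80)*(-6) = 729 - 1*480 = 729 - 480 = 249)
-D(O) - H = -2*(-36)/(-52 - 36) - 1*249 = -2*(-36)/(-88) - 249 = -2*(-36)*(-1)/88 - 249 = -1*9/11 - 249 = -9/11 - 249 = -2748/11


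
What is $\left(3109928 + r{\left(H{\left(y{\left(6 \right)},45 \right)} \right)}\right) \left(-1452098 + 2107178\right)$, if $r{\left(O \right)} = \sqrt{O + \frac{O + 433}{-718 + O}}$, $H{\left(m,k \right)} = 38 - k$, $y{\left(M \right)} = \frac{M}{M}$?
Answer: $2037251634240 + \frac{131016 i \sqrt{159529}}{29} \approx 2.0373 \cdot 10^{12} + 1.8045 \cdot 10^{6} i$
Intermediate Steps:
$y{\left(M \right)} = 1$
$r{\left(O \right)} = \sqrt{O + \frac{433 + O}{-718 + O}}$
$\left(3109928 + r{\left(H{\left(y{\left(6 \right)},45 \right)} \right)}\right) \left(-1452098 + 2107178\right) = \left(3109928 + \sqrt{\frac{433 + \left(38 - 45\right) + \left(38 - 45\right) \left(-718 + \left(38 - 45\right)\right)}{-718 + \left(38 - 45\right)}}\right) \left(-1452098 + 2107178\right) = \left(3109928 + \sqrt{\frac{433 + \left(38 - 45\right) + \left(38 - 45\right) \left(-718 + \left(38 - 45\right)\right)}{-718 + \left(38 - 45\right)}}\right) 655080 = \left(3109928 + \sqrt{\frac{433 - 7 - 7 \left(-718 - 7\right)}{-718 - 7}}\right) 655080 = \left(3109928 + \sqrt{\frac{433 - 7 - -5075}{-725}}\right) 655080 = \left(3109928 + \sqrt{- \frac{433 - 7 + 5075}{725}}\right) 655080 = \left(3109928 + \sqrt{\left(- \frac{1}{725}\right) 5501}\right) 655080 = \left(3109928 + \sqrt{- \frac{5501}{725}}\right) 655080 = \left(3109928 + \frac{i \sqrt{159529}}{145}\right) 655080 = 2037251634240 + \frac{131016 i \sqrt{159529}}{29}$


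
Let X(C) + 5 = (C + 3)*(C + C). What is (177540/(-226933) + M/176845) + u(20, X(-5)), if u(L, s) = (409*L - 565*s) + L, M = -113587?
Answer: -11093464455846/40131966385 ≈ -276.42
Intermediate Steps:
X(C) = -5 + 2*C*(3 + C) (X(C) = -5 + (C + 3)*(C + C) = -5 + (3 + C)*(2*C) = -5 + 2*C*(3 + C))
u(L, s) = -565*s + 410*L (u(L, s) = (-565*s + 409*L) + L = -565*s + 410*L)
(177540/(-226933) + M/176845) + u(20, X(-5)) = (177540/(-226933) - 113587/176845) + (-565*(-5 + 2*(-5)**2 + 6*(-5)) + 410*20) = (177540*(-1/226933) - 113587*1/176845) + (-565*(-5 + 2*25 - 30) + 8200) = (-177540/226933 - 113587/176845) + (-565*(-5 + 50 - 30) + 8200) = -57173699971/40131966385 + (-565*15 + 8200) = -57173699971/40131966385 + (-8475 + 8200) = -57173699971/40131966385 - 275 = -11093464455846/40131966385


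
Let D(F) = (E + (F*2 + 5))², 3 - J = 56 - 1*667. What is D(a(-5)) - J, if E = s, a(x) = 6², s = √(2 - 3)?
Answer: 5314 + 154*I ≈ 5314.0 + 154.0*I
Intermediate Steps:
J = 614 (J = 3 - (56 - 1*667) = 3 - (56 - 667) = 3 - 1*(-611) = 3 + 611 = 614)
s = I (s = √(-1) = I ≈ 1.0*I)
a(x) = 36
E = I ≈ 1.0*I
D(F) = (5 + I + 2*F)² (D(F) = (I + (F*2 + 5))² = (I + (2*F + 5))² = (I + (5 + 2*F))² = (5 + I + 2*F)²)
D(a(-5)) - J = (5 + I + 2*36)² - 1*614 = (5 + I + 72)² - 614 = (77 + I)² - 614 = -614 + (77 + I)²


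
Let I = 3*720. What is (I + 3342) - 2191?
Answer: 3311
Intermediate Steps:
I = 2160
(I + 3342) - 2191 = (2160 + 3342) - 2191 = 5502 - 2191 = 3311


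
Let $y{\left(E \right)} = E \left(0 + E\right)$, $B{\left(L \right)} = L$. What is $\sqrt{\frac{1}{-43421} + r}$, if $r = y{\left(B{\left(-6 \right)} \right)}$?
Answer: $\frac{\sqrt{67873753255}}{43421} \approx 6.0$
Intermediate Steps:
$y{\left(E \right)} = E^{2}$ ($y{\left(E \right)} = E E = E^{2}$)
$r = 36$ ($r = \left(-6\right)^{2} = 36$)
$\sqrt{\frac{1}{-43421} + r} = \sqrt{\frac{1}{-43421} + 36} = \sqrt{- \frac{1}{43421} + 36} = \sqrt{\frac{1563155}{43421}} = \frac{\sqrt{67873753255}}{43421}$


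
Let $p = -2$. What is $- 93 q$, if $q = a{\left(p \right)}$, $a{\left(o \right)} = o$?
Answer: $186$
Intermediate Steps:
$q = -2$
$- 93 q = \left(-93\right) \left(-2\right) = 186$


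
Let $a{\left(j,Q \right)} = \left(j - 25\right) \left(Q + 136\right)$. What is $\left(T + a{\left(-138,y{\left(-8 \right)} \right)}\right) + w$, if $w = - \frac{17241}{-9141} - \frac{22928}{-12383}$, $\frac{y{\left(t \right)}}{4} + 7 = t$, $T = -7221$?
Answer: $- \frac{739726171892}{37731001} \approx -19605.0$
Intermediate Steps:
$y{\left(t \right)} = -28 + 4 t$
$a{\left(j,Q \right)} = \left(-25 + j\right) \left(136 + Q\right)$
$w = \frac{141026717}{37731001}$ ($w = \left(-17241\right) \left(- \frac{1}{9141}\right) - - \frac{22928}{12383} = \frac{5747}{3047} + \frac{22928}{12383} = \frac{141026717}{37731001} \approx 3.7377$)
$\left(T + a{\left(-138,y{\left(-8 \right)} \right)}\right) + w = \left(-7221 + \left(-3400 - 25 \left(-28 + 4 \left(-8\right)\right) + 136 \left(-138\right) + \left(-28 + 4 \left(-8\right)\right) \left(-138\right)\right)\right) + \frac{141026717}{37731001} = \left(-7221 - \left(22168 + 25 \left(-28 - 32\right) - \left(-28 - 32\right) \left(-138\right)\right)\right) + \frac{141026717}{37731001} = \left(-7221 - 12388\right) + \frac{141026717}{37731001} = -19609 + \frac{141026717}{37731001} = - \frac{739726171892}{37731001}$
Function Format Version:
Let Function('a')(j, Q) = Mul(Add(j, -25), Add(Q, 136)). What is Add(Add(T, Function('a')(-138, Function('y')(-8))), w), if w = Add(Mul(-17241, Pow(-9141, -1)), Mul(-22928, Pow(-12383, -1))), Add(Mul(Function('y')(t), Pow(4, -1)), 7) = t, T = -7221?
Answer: Rational(-739726171892, 37731001) ≈ -19605.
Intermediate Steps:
Function('y')(t) = Add(-28, Mul(4, t))
Function('a')(j, Q) = Mul(Add(-25, j), Add(136, Q))
w = Rational(141026717, 37731001) (w = Add(Mul(-17241, Rational(-1, 9141)), Mul(-22928, Rational(-1, 12383))) = Add(Rational(5747, 3047), Rational(22928, 12383)) = Rational(141026717, 37731001) ≈ 3.7377)
Add(Add(T, Function('a')(-138, Function('y')(-8))), w) = Add(Add(-7221, Add(-3400, Mul(-25, Add(-28, Mul(4, -8))), Mul(136, -138), Mul(Add(-28, Mul(4, -8)), -138))), Rational(141026717, 37731001)) = Add(Add(-7221, Add(-3400, Mul(-25, Add(-28, -32)), -18768, Mul(Add(-28, -32), -138))), Rational(141026717, 37731001)) = Add(Add(-7221, Add(-3400, Mul(-25, -60), -18768, Mul(-60, -138))), Rational(141026717, 37731001)) = Add(Add(-7221, Add(-3400, 1500, -18768, 8280)), Rational(141026717, 37731001)) = Add(Add(-7221, -12388), Rational(141026717, 37731001)) = Add(-19609, Rational(141026717, 37731001)) = Rational(-739726171892, 37731001)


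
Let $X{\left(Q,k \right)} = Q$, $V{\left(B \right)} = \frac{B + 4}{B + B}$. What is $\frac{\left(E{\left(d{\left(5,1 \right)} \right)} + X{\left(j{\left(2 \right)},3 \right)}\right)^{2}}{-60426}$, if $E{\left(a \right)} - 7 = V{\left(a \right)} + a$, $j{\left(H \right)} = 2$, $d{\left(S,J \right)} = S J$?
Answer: $- \frac{22201}{6042600} \approx -0.0036741$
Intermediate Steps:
$d{\left(S,J \right)} = J S$
$V{\left(B \right)} = \frac{4 + B}{2 B}$
$E{\left(a \right)} = 7 + a + \frac{4 + a}{2 a}$ ($E{\left(a \right)} = 7 + \left(\frac{4 + a}{2 a} + a\right) = 7 + \left(a + \frac{4 + a}{2 a}\right) = 7 + a + \frac{4 + a}{2 a}$)
$\frac{\left(E{\left(d{\left(5,1 \right)} \right)} + X{\left(j{\left(2 \right)},3 \right)}\right)^{2}}{-60426} = \frac{\left(\left(\frac{15}{2} + 1 \cdot 5 + \frac{2}{1 \cdot 5}\right) + 2\right)^{2}}{-60426} = \left(\left(\frac{15}{2} + 5 + \frac{2}{5}\right) + 2\right)^{2} \left(- \frac{1}{60426}\right) = \left(\frac{129}{10} + 2\right)^{2} \left(- \frac{1}{60426}\right) = \left(\frac{149}{10}\right)^{2} \left(- \frac{1}{60426}\right) = \frac{22201}{100} \left(- \frac{1}{60426}\right) = - \frac{22201}{6042600}$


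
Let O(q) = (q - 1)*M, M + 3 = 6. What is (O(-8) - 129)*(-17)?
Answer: 2652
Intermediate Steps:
M = 3 (M = -3 + 6 = 3)
O(q) = -3 + 3*q (O(q) = (q - 1)*3 = (-1 + q)*3 = -3 + 3*q)
(O(-8) - 129)*(-17) = ((-3 + 3*(-8)) - 129)*(-17) = ((-3 - 24) - 129)*(-17) = (-27 - 129)*(-17) = -156*(-17) = 2652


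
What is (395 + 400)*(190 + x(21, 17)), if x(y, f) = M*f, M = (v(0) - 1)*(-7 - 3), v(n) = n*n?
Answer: 286200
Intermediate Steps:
v(n) = n²
M = 10 (M = (0² - 1)*(-7 - 3) = (0 - 1)*(-10) = -1*(-10) = 10)
x(y, f) = 10*f
(395 + 400)*(190 + x(21, 17)) = (395 + 400)*(190 + 10*17) = 795*(190 + 170) = 795*360 = 286200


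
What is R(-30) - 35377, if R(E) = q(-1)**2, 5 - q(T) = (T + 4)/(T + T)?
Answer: -141339/4 ≈ -35335.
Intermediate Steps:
q(T) = 5 - (4 + T)/(2*T) (q(T) = 5 - (T + 4)/(T + T) = 5 - (4 + T)/(2*T))
R(E) = 169/4 (R(E) = (9/2 - 2/(-1))**2 = (9/2 - 2*(-1))**2 = (9/2 + 2)**2 = (13/2)**2 = 169/4)
R(-30) - 35377 = 169/4 - 35377 = -141339/4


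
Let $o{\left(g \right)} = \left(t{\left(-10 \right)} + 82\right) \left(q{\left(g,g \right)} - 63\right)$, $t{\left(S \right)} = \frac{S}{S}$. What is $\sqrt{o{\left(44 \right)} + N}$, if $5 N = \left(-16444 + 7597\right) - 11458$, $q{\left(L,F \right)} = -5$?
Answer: $i \sqrt{9705} \approx 98.514 i$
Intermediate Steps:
$t{\left(S \right)} = 1$
$N = -4061$ ($N = \frac{\left(-16444 + 7597\right) - 11458}{5} = \frac{-8847 - 11458}{5} = \frac{1}{5} \left(-20305\right) = -4061$)
$o{\left(g \right)} = -5644$ ($o{\left(g \right)} = \left(1 + 82\right) \left(-5 - 63\right) = 83 \left(-68\right) = -5644$)
$\sqrt{o{\left(44 \right)} + N} = \sqrt{-5644 - 4061} = \sqrt{-9705} = i \sqrt{9705}$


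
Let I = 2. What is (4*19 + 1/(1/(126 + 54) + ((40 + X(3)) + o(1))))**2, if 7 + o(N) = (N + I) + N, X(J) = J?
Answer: 299708071936/51854401 ≈ 5779.8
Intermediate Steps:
o(N) = -5 + 2*N (o(N) = -7 + ((N + 2) + N) = -7 + ((2 + N) + N) = -7 + (2 + 2*N) = -5 + 2*N)
(4*19 + 1/(1/(126 + 54) + ((40 + X(3)) + o(1))))**2 = (4*19 + 1/(1/(126 + 54) + ((40 + 3) + (-5 + 2*1))))**2 = (76 + 1/(1/180 + (43 + (-5 + 2))))**2 = (76 + 1/(1/180 + (43 - 3)))**2 = (76 + 1/(1/180 + 40))**2 = (76 + 1/(7201/180))**2 = (76 + 180/7201)**2 = (547456/7201)**2 = 299708071936/51854401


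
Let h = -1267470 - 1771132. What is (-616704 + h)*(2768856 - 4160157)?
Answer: 5085630893106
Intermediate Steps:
h = -3038602
(-616704 + h)*(2768856 - 4160157) = (-616704 - 3038602)*(2768856 - 4160157) = -3655306*(-1391301) = 5085630893106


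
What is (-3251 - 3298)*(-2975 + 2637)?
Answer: 2213562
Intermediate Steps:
(-3251 - 3298)*(-2975 + 2637) = -6549*(-338) = 2213562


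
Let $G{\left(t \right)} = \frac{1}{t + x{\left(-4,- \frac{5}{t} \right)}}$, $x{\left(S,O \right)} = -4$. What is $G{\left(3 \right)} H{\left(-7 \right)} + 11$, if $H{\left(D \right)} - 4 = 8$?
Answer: $-1$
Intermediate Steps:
$H{\left(D \right)} = 12$ ($H{\left(D \right)} = 4 + 8 = 12$)
$G{\left(t \right)} = \frac{1}{-4 + t}$ ($G{\left(t \right)} = \frac{1}{t - 4} = \frac{1}{-4 + t}$)
$G{\left(3 \right)} H{\left(-7 \right)} + 11 = \frac{1}{-4 + 3} \cdot 12 + 11 = \frac{1}{-1} \cdot 12 + 11 = \left(-1\right) 12 + 11 = -12 + 11 = -1$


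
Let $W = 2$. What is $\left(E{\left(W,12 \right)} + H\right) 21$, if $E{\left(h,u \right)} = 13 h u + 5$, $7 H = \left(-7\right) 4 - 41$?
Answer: $6450$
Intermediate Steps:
$H = - \frac{69}{7}$ ($H = \frac{\left(-7\right) 4 - 41}{7} = \frac{-28 - 41}{7} = \frac{1}{7} \left(-69\right) = - \frac{69}{7} \approx -9.8571$)
$E{\left(h,u \right)} = 5 + 13 h u$ ($E{\left(h,u \right)} = 13 h u + 5 = 5 + 13 h u$)
$\left(E{\left(W,12 \right)} + H\right) 21 = \left(\left(5 + 13 \cdot 2 \cdot 12\right) - \frac{69}{7}\right) 21 = \left(\left(5 + 312\right) - \frac{69}{7}\right) 21 = \left(317 - \frac{69}{7}\right) 21 = \frac{2150}{7} \cdot 21 = 6450$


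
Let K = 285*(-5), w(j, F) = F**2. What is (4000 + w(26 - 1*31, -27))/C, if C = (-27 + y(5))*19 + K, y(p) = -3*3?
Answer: -4729/2109 ≈ -2.2423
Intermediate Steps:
y(p) = -9
K = -1425
C = -2109 (C = (-27 - 9)*19 - 1425 = -36*19 - 1425 = -684 - 1425 = -2109)
(4000 + w(26 - 1*31, -27))/C = (4000 + (-27)**2)/(-2109) = (4000 + 729)*(-1/2109) = 4729*(-1/2109) = -4729/2109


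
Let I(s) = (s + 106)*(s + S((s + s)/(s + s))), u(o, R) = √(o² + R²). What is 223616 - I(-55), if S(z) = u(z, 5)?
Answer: 226421 - 51*√26 ≈ 2.2616e+5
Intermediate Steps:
u(o, R) = √(R² + o²)
S(z) = √(25 + z²) (S(z) = √(5² + z²) = √(25 + z²))
I(s) = (106 + s)*(s + √26) (I(s) = (s + 106)*(s + √(25 + ((s + s)/(s + s))²)) = (106 + s)*(s + √(25 + ((2*s)/((2*s)))²)) = (106 + s)*(s + √(25 + ((2*s)*(1/(2*s)))²)) = (106 + s)*(s + √(25 + 1²)) = (106 + s)*(s + √(25 + 1)) = (106 + s)*(s + √26))
223616 - I(-55) = 223616 - ((-55)² + 106*(-55) + 106*√26 - 55*√26) = 223616 - (3025 - 5830 + 106*√26 - 55*√26) = 223616 - (-2805 + 51*√26) = 223616 + (2805 - 51*√26) = 226421 - 51*√26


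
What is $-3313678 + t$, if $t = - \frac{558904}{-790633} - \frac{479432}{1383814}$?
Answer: $- \frac{1812729151118628118}{547044507131} \approx -3.3137 \cdot 10^{6}$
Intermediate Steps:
$t = \frac{197182209700}{547044507131}$ ($t = \left(-558904\right) \left(- \frac{1}{790633}\right) - \frac{239716}{691907} = \frac{558904}{790633} - \frac{239716}{691907} = \frac{197182209700}{547044507131} \approx 0.36045$)
$-3313678 + t = -3313678 + \frac{197182209700}{547044507131} = - \frac{1812729151118628118}{547044507131}$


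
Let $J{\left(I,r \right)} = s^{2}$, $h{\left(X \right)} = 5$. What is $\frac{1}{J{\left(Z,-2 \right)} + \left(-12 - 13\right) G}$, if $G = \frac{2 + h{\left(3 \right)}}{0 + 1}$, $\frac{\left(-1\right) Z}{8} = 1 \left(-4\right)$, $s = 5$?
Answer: $- \frac{1}{150} \approx -0.0066667$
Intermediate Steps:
$Z = 32$ ($Z = - 8 \cdot 1 \left(-4\right) = \left(-8\right) \left(-4\right) = 32$)
$J{\left(I,r \right)} = 25$ ($J{\left(I,r \right)} = 5^{2} = 25$)
$G = 7$ ($G = \frac{2 + 5}{0 + 1} = \frac{7}{1} = 7 \cdot 1 = 7$)
$\frac{1}{J{\left(Z,-2 \right)} + \left(-12 - 13\right) G} = \frac{1}{25 + \left(-12 - 13\right) 7} = \frac{1}{25 - 175} = \frac{1}{-150} = - \frac{1}{150}$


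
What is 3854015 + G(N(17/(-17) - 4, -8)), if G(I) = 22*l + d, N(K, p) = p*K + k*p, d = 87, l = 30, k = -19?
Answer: 3854762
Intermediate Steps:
N(K, p) = -19*p + K*p (N(K, p) = p*K - 19*p = K*p - 19*p = -19*p + K*p)
G(I) = 747 (G(I) = 22*30 + 87 = 660 + 87 = 747)
3854015 + G(N(17/(-17) - 4, -8)) = 3854015 + 747 = 3854762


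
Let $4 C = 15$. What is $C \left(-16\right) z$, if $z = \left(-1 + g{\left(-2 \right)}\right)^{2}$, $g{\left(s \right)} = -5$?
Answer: $-2160$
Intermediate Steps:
$C = \frac{15}{4}$ ($C = \frac{1}{4} \cdot 15 = \frac{15}{4} \approx 3.75$)
$z = 36$ ($z = \left(-1 - 5\right)^{2} = \left(-6\right)^{2} = 36$)
$C \left(-16\right) z = \frac{15}{4} \left(-16\right) 36 = \left(-60\right) 36 = -2160$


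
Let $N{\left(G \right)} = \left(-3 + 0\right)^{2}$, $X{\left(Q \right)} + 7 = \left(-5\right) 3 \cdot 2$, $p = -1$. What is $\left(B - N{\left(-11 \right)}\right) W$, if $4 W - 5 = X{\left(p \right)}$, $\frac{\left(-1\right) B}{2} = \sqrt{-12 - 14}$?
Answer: $72 + 16 i \sqrt{26} \approx 72.0 + 81.584 i$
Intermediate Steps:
$B = - 2 i \sqrt{26}$ ($B = - 2 \sqrt{-12 - 14} = - 2 \sqrt{-26} = - 2 i \sqrt{26} \approx - 10.198 i$)
$X{\left(Q \right)} = -37$ ($X{\left(Q \right)} = -7 + \left(-5\right) 3 \cdot 2 = -7 - 30 = -37$)
$W = -8$ ($W = \frac{5}{4} + \frac{1}{4} \left(-37\right) = \frac{5}{4} - \frac{37}{4} = -8$)
$N{\left(G \right)} = 9$ ($N{\left(G \right)} = \left(-3\right)^{2} = 9$)
$\left(B - N{\left(-11 \right)}\right) W = \left(- 2 i \sqrt{26} - 9\right) \left(-8\right) = \left(-9 - 2 i \sqrt{26}\right) \left(-8\right) = 72 + 16 i \sqrt{26}$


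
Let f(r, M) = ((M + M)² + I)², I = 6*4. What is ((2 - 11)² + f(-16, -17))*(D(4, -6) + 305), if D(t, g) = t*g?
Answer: 391287161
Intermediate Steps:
D(t, g) = g*t
I = 24
f(r, M) = (24 + 4*M²)² (f(r, M) = ((M + M)² + 24)² = ((2*M)² + 24)² = (4*M² + 24)² = (24 + 4*M²)²)
((2 - 11)² + f(-16, -17))*(D(4, -6) + 305) = ((2 - 11)² + 16*(6 + (-17)²)²)*(-6*4 + 305) = ((-9)² + 16*(6 + 289)²)*(-24 + 305) = (81 + 16*295²)*281 = (81 + 16*87025)*281 = (81 + 1392400)*281 = 1392481*281 = 391287161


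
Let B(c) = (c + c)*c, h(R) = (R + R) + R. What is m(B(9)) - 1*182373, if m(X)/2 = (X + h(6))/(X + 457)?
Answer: -112888527/619 ≈ -1.8237e+5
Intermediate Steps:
h(R) = 3*R (h(R) = 2*R + R = 3*R)
B(c) = 2*c² (B(c) = (2*c)*c = 2*c²)
m(X) = 2*(18 + X)/(457 + X) (m(X) = 2*((X + 3*6)/(X + 457)) = 2*((X + 18)/(457 + X)) = 2*((18 + X)/(457 + X)) = 2*(18 + X)/(457 + X))
m(B(9)) - 1*182373 = 2*(18 + 2*9²)/(457 + 2*9²) - 1*182373 = 2*(18 + 2*81)/(457 + 2*81) - 182373 = 2*(18 + 162)/(457 + 162) - 182373 = 2*180/619 - 182373 = 2*(1/619)*180 - 182373 = 360/619 - 182373 = -112888527/619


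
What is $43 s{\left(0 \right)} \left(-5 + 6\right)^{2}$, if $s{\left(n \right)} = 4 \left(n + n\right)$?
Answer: $0$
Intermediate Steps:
$s{\left(n \right)} = 8 n$ ($s{\left(n \right)} = 4 \cdot 2 n = 8 n$)
$43 s{\left(0 \right)} \left(-5 + 6\right)^{2} = 43 \cdot 8 \cdot 0 \left(-5 + 6\right)^{2} = 43 \cdot 0 \cdot 1^{2} = 0 \cdot 1 = 0$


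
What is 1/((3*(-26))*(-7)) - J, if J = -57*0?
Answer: 1/546 ≈ 0.0018315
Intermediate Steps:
J = 0
1/((3*(-26))*(-7)) - J = 1/((3*(-26))*(-7)) - 1*0 = 1/(-78*(-7)) + 0 = 1/546 + 0 = 1/546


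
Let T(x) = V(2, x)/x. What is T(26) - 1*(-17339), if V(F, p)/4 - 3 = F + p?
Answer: 225469/13 ≈ 17344.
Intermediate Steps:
V(F, p) = 12 + 4*F + 4*p (V(F, p) = 12 + 4*(F + p) = 12 + (4*F + 4*p) = 12 + 4*F + 4*p)
T(x) = (20 + 4*x)/x (T(x) = (12 + 4*2 + 4*x)/x = (12 + 8 + 4*x)/x = (20 + 4*x)/x)
T(26) - 1*(-17339) = (4 + 20/26) - 1*(-17339) = (4 + 20*(1/26)) + 17339 = (4 + 10/13) + 17339 = 62/13 + 17339 = 225469/13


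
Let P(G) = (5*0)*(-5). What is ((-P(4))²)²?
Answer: 0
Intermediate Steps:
P(G) = 0 (P(G) = 0*(-5) = 0)
((-P(4))²)² = ((-1*0)²)² = (0²)² = 0² = 0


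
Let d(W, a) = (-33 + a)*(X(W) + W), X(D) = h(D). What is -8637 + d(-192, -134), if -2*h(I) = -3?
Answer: 46353/2 ≈ 23177.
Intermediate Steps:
h(I) = 3/2 (h(I) = -½*(-3) = 3/2)
X(D) = 3/2
d(W, a) = (-33 + a)*(3/2 + W)
-8637 + d(-192, -134) = -8637 + (-99/2 - 33*(-192) + (3/2)*(-134) - 192*(-134)) = -8637 + (-99/2 + 6336 - 201 + 25728) = -8637 + 63627/2 = 46353/2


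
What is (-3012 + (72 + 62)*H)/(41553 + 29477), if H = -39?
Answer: -4119/35515 ≈ -0.11598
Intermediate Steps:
(-3012 + (72 + 62)*H)/(41553 + 29477) = (-3012 + (72 + 62)*(-39))/(41553 + 29477) = (-3012 + 134*(-39))/71030 = (-3012 - 5226)*(1/71030) = -8238*1/71030 = -4119/35515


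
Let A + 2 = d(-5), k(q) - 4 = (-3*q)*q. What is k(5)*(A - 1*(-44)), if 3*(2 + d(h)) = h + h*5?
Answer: -2130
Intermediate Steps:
k(q) = 4 - 3*q² (k(q) = 4 + (-3*q)*q = 4 - 3*q²)
d(h) = -2 + 2*h (d(h) = -2 + (h + h*5)/3 = -2 + (h + 5*h)/3 = -2 + (6*h)/3 = -2 + 2*h)
A = -14 (A = -2 + (-2 + 2*(-5)) = -2 + (-2 - 10) = -2 - 12 = -14)
k(5)*(A - 1*(-44)) = (4 - 3*5²)*(-14 - 1*(-44)) = (4 - 3*25)*(-14 + 44) = (4 - 75)*30 = -71*30 = -2130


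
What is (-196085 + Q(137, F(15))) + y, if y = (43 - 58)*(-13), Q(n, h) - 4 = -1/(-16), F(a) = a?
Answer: -3134175/16 ≈ -1.9589e+5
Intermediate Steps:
Q(n, h) = 65/16 (Q(n, h) = 4 - 1/(-16) = 4 - 1*(-1/16) = 4 + 1/16 = 65/16)
y = 195 (y = -15*(-13) = 195)
(-196085 + Q(137, F(15))) + y = (-196085 + 65/16) + 195 = -3137295/16 + 195 = -3134175/16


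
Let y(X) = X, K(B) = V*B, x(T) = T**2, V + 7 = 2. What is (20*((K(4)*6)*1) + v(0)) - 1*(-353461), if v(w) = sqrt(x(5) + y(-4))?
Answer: 351061 + sqrt(21) ≈ 3.5107e+5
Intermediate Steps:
V = -5 (V = -7 + 2 = -5)
K(B) = -5*B
v(w) = sqrt(21) (v(w) = sqrt(5**2 - 4) = sqrt(25 - 4) = sqrt(21))
(20*((K(4)*6)*1) + v(0)) - 1*(-353461) = (20*((-5*4*6)*1) + sqrt(21)) - 1*(-353461) = (20*(-20*6*1) + sqrt(21)) + 353461 = (20*(-120*1) + sqrt(21)) + 353461 = (20*(-120) + sqrt(21)) + 353461 = (-2400 + sqrt(21)) + 353461 = 351061 + sqrt(21)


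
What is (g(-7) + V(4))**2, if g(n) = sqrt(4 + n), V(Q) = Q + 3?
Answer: (7 + I*sqrt(3))**2 ≈ 46.0 + 24.249*I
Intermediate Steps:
V(Q) = 3 + Q
(g(-7) + V(4))**2 = (sqrt(4 - 7) + (3 + 4))**2 = (sqrt(-3) + 7)**2 = (I*sqrt(3) + 7)**2 = (7 + I*sqrt(3))**2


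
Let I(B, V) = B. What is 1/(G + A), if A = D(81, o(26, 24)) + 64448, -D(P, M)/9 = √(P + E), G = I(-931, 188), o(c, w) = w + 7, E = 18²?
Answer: 63517/4034376484 + 81*√5/4034376484 ≈ 1.5789e-5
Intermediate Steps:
E = 324
o(c, w) = 7 + w
G = -931
D(P, M) = -9*√(324 + P) (D(P, M) = -9*√(P + 324) = -9*√(324 + P))
A = 64448 - 81*√5 (A = -9*√(324 + 81) + 64448 = -81*√5 + 64448 = 64448 - 81*√5 ≈ 64267.)
1/(G + A) = 1/(-931 + (64448 - 81*√5)) = 1/(63517 - 81*√5)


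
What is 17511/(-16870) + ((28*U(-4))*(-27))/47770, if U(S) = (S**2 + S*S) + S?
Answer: -119360463/80587990 ≈ -1.4811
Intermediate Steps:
U(S) = S + 2*S**2 (U(S) = (S**2 + S**2) + S = 2*S**2 + S = S + 2*S**2)
17511/(-16870) + ((28*U(-4))*(-27))/47770 = 17511/(-16870) + ((28*(-4*(1 + 2*(-4))))*(-27))/47770 = 17511*(-1/16870) + ((28*(-4*(1 - 8)))*(-27))*(1/47770) = -17511/16870 + ((28*(-4*(-7)))*(-27))*(1/47770) = -17511/16870 + ((28*28)*(-27))*(1/47770) = -17511/16870 + (784*(-27))*(1/47770) = -17511/16870 - 21168*1/47770 = -17511/16870 - 10584/23885 = -119360463/80587990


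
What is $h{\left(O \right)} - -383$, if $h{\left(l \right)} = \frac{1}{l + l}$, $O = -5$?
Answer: $\frac{3829}{10} \approx 382.9$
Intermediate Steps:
$h{\left(l \right)} = \frac{1}{2 l}$
$h{\left(O \right)} - -383 = \frac{1}{2 \left(-5\right)} - -383 = \frac{1}{2} \left(- \frac{1}{5}\right) + 383 = - \frac{1}{10} + 383 = \frac{3829}{10}$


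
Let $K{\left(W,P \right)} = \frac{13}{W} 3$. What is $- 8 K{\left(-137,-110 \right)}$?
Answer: $\frac{312}{137} \approx 2.2774$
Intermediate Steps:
$K{\left(W,P \right)} = \frac{39}{W}$
$- 8 K{\left(-137,-110 \right)} = - 8 \frac{39}{-137} = - 8 \cdot 39 \left(- \frac{1}{137}\right) = \left(-8\right) \left(- \frac{39}{137}\right) = \frac{312}{137}$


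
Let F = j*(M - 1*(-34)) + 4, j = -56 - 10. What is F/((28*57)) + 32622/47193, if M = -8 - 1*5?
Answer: -2192669/12553338 ≈ -0.17467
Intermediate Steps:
M = -13 (M = -8 - 5 = -13)
j = -66
F = -1382 (F = -66*(-13 - 1*(-34)) + 4 = -66*(-13 + 34) + 4 = -66*21 + 4 = -1386 + 4 = -1382)
F/((28*57)) + 32622/47193 = -1382/(28*57) + 32622/47193 = -1382/1596 + 32622*(1/47193) = -1382*1/1596 + 10874/15731 = -691/798 + 10874/15731 = -2192669/12553338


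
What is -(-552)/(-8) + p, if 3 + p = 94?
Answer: 22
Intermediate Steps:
p = 91 (p = -3 + 94 = 91)
-(-552)/(-8) + p = -(-552)/(-8) + 91 = -(-552)*(-1)/8 + 91 = -6*23/2 + 91 = -69 + 91 = 22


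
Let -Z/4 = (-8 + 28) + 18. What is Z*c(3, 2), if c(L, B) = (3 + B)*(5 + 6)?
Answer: -8360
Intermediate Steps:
c(L, B) = 33 + 11*B (c(L, B) = (3 + B)*11 = 33 + 11*B)
Z = -152 (Z = -4*((-8 + 28) + 18) = -4*(20 + 18) = -4*38 = -152)
Z*c(3, 2) = -152*(33 + 11*2) = -152*(33 + 22) = -152*55 = -8360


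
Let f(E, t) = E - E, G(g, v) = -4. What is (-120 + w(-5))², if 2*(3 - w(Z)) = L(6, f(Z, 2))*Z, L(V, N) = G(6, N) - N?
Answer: 16129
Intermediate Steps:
f(E, t) = 0
L(V, N) = -4 - N
w(Z) = 3 + 2*Z (w(Z) = 3 - (-4 - 1*0)*Z/2 = 3 - (-4 + 0)*Z/2 = 3 - (-2)*Z = 3 + 2*Z)
(-120 + w(-5))² = (-120 + (3 + 2*(-5)))² = (-120 + (3 - 10))² = (-120 - 7)² = (-127)² = 16129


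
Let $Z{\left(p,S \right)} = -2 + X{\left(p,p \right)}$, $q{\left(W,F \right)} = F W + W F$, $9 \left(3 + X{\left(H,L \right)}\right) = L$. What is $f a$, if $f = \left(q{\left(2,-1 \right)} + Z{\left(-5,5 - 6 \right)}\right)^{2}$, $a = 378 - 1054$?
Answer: $- \frac{4999696}{81} \approx -61725.0$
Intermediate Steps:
$X{\left(H,L \right)} = -3 + \frac{L}{9}$
$a = -676$
$q{\left(W,F \right)} = 2 F W$ ($q{\left(W,F \right)} = F W + F W = 2 F W$)
$Z{\left(p,S \right)} = -5 + \frac{p}{9}$ ($Z{\left(p,S \right)} = -2 + \left(-3 + \frac{p}{9}\right) = -5 + \frac{p}{9}$)
$f = \frac{7396}{81}$ ($f = \left(2 \left(-1\right) 2 + \left(-5 + \frac{1}{9} \left(-5\right)\right)\right)^{2} = \left(-4 - \frac{50}{9}\right)^{2} = \left(- \frac{86}{9}\right)^{2} = \frac{7396}{81} \approx 91.309$)
$f a = \frac{7396}{81} \left(-676\right) = - \frac{4999696}{81}$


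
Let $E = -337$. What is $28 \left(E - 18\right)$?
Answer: $-9940$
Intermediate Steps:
$28 \left(E - 18\right) = 28 \left(-337 - 18\right) = 28 \left(-355\right) = -9940$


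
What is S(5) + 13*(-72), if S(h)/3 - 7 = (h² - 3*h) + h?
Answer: -870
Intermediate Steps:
S(h) = 21 - 6*h + 3*h² (S(h) = 21 + 3*((h² - 3*h) + h) = 21 + 3*(h² - 2*h) = 21 + (-6*h + 3*h²) = 21 - 6*h + 3*h²)
S(5) + 13*(-72) = (21 - 6*5 + 3*5²) + 13*(-72) = (21 - 30 + 3*25) - 936 = (21 - 30 + 75) - 936 = 66 - 936 = -870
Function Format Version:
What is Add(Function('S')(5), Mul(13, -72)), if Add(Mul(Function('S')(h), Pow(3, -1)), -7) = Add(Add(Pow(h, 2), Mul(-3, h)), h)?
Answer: -870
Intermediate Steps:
Function('S')(h) = Add(21, Mul(-6, h), Mul(3, Pow(h, 2))) (Function('S')(h) = Add(21, Mul(3, Add(Add(Pow(h, 2), Mul(-3, h)), h))) = Add(21, Mul(3, Add(Pow(h, 2), Mul(-2, h)))) = Add(21, Add(Mul(-6, h), Mul(3, Pow(h, 2)))) = Add(21, Mul(-6, h), Mul(3, Pow(h, 2))))
Add(Function('S')(5), Mul(13, -72)) = Add(Add(21, Mul(-6, 5), Mul(3, Pow(5, 2))), Mul(13, -72)) = Add(Add(21, -30, Mul(3, 25)), -936) = Add(Add(21, -30, 75), -936) = Add(66, -936) = -870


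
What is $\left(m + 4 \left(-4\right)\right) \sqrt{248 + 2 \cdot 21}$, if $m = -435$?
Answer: $- 451 \sqrt{290} \approx -7680.3$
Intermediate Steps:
$\left(m + 4 \left(-4\right)\right) \sqrt{248 + 2 \cdot 21} = \left(-435 + 4 \left(-4\right)\right) \sqrt{248 + 2 \cdot 21} = \left(-435 - 16\right) \sqrt{248 + 42} = - 451 \sqrt{290}$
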